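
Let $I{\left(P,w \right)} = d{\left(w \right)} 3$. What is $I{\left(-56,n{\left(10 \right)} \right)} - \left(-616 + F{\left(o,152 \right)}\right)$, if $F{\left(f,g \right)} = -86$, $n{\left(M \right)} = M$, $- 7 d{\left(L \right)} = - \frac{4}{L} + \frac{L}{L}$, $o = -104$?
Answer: $\frac{24561}{35} \approx 701.74$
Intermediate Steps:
$d{\left(L \right)} = - \frac{1}{7} + \frac{4}{7 L}$ ($d{\left(L \right)} = - \frac{- \frac{4}{L} + \frac{L}{L}}{7} = - \frac{- \frac{4}{L} + 1}{7} = - \frac{1 - \frac{4}{L}}{7} = - \frac{1}{7} + \frac{4}{7 L}$)
$I{\left(P,w \right)} = \frac{3 \left(4 - w\right)}{7 w}$ ($I{\left(P,w \right)} = \frac{4 - w}{7 w} 3 = \frac{3 \left(4 - w\right)}{7 w}$)
$I{\left(-56,n{\left(10 \right)} \right)} - \left(-616 + F{\left(o,152 \right)}\right) = \frac{3 \left(4 - 10\right)}{7 \cdot 10} - \left(-616 - 86\right) = \frac{3}{7} \cdot \frac{1}{10} \left(4 - 10\right) - -702 = \frac{3}{7} \cdot \frac{1}{10} \left(-6\right) + 702 = - \frac{9}{35} + 702 = \frac{24561}{35}$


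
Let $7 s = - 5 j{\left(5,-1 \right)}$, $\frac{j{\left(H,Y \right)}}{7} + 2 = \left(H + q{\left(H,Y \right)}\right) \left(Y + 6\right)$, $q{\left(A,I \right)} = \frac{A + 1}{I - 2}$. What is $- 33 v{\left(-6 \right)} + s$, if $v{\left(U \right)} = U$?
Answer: $133$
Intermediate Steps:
$q{\left(A,I \right)} = \frac{1 + A}{-2 + I}$
$j{\left(H,Y \right)} = -14 + 7 \left(6 + Y\right) \left(H + \frac{1 + H}{-2 + Y}\right)$ ($j{\left(H,Y \right)} = -14 + 7 \left(H + \frac{1 + H}{-2 + Y}\right) \left(Y + 6\right) = -14 + 7 \left(H + \frac{1 + H}{-2 + Y}\right) \left(6 + Y\right) = -14 + 7 \left(6 + Y\right) \left(H + \frac{1 + H}{-2 + Y}\right)$)
$s = -65$ ($s = \frac{\left(-5\right) \frac{7 \left(10 - -1 - 30 + 5 \left(-1\right)^{2} + 5 \cdot 5 \left(-1\right)\right)}{-2 - 1}}{7} = \frac{\left(-5\right) \frac{7 \left(10 + 1 - 30 + 5 \cdot 1 - 25\right)}{-3}}{7} = \frac{\left(-5\right) 7 \left(- \frac{1}{3}\right) \left(10 + 1 - 30 + 5 - 25\right)}{7} = \frac{\left(-5\right) 7 \left(- \frac{1}{3}\right) \left(-39\right)}{7} = \frac{\left(-5\right) 91}{7} = \frac{1}{7} \left(-455\right) = -65$)
$- 33 v{\left(-6 \right)} + s = \left(-33\right) \left(-6\right) - 65 = 198 - 65 = 133$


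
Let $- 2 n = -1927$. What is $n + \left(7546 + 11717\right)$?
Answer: $\frac{40453}{2} \approx 20227.0$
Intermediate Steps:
$n = \frac{1927}{2}$ ($n = \left(- \frac{1}{2}\right) \left(-1927\right) = \frac{1927}{2} \approx 963.5$)
$n + \left(7546 + 11717\right) = \frac{1927}{2} + \left(7546 + 11717\right) = \frac{1927}{2} + 19263 = \frac{40453}{2}$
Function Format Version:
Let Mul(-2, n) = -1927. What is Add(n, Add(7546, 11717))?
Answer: Rational(40453, 2) ≈ 20227.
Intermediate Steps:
n = Rational(1927, 2) (n = Mul(Rational(-1, 2), -1927) = Rational(1927, 2) ≈ 963.50)
Add(n, Add(7546, 11717)) = Add(Rational(1927, 2), Add(7546, 11717)) = Add(Rational(1927, 2), 19263) = Rational(40453, 2)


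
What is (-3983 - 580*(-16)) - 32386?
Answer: -27089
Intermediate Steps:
(-3983 - 580*(-16)) - 32386 = (-3983 + 9280) - 32386 = 5297 - 32386 = -27089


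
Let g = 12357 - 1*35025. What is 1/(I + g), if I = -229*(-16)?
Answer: -1/19004 ≈ -5.2620e-5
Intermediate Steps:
I = 3664
g = -22668 (g = 12357 - 35025 = -22668)
1/(I + g) = 1/(3664 - 22668) = 1/(-19004) = -1/19004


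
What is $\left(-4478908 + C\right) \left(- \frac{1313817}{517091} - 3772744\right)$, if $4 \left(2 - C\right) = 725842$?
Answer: $\frac{18183382559231074893}{1034182} \approx 1.7582 \cdot 10^{13}$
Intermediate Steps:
$C = - \frac{362917}{2}$ ($C = 2 - \frac{362921}{2} = - \frac{362917}{2} \approx -1.8146 \cdot 10^{5}$)
$\left(-4478908 + C\right) \left(- \frac{1313817}{517091} - 3772744\right) = \left(-4478908 - \frac{362917}{2}\right) \left(- \frac{1313817}{517091} - 3772744\right) = - \frac{9320733 \left(\left(-1313817\right) \frac{1}{517091} - 3772744\right)}{2} = - \frac{9320733 \left(- \frac{1313817}{517091} - 3772744\right)}{2} = \left(- \frac{9320733}{2}\right) \left(- \frac{1950853281521}{517091}\right) = \frac{18183382559231074893}{1034182}$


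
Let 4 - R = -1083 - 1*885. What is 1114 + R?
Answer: 3086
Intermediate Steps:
R = 1972 (R = 4 - (-1083 - 1*885) = 4 - (-1083 - 885) = 4 - 1*(-1968) = 4 + 1968 = 1972)
1114 + R = 1114 + 1972 = 3086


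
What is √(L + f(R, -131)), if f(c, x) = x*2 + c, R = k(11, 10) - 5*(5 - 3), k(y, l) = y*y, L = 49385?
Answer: √49234 ≈ 221.89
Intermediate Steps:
k(y, l) = y²
R = 111 (R = 11² - 5*(5 - 3) = 121 - 5*2 = 121 - 1*10 = 121 - 10 = 111)
f(c, x) = c + 2*x (f(c, x) = 2*x + c = c + 2*x)
√(L + f(R, -131)) = √(49385 + (111 + 2*(-131))) = √(49385 + (111 - 262)) = √(49385 - 151) = √49234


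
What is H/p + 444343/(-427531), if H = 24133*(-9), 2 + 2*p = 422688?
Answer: -186767233256/90355684133 ≈ -2.0670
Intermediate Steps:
p = 211343 (p = -1 + (½)*422688 = -1 + 211344 = 211343)
H = -217197
H/p + 444343/(-427531) = -217197/211343 + 444343/(-427531) = -217197*1/211343 + 444343*(-1/427531) = -217197/211343 - 444343/427531 = -186767233256/90355684133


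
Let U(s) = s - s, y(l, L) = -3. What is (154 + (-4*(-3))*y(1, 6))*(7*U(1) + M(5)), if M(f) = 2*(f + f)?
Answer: 2360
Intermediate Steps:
M(f) = 4*f (M(f) = 2*(2*f) = 4*f)
U(s) = 0
(154 + (-4*(-3))*y(1, 6))*(7*U(1) + M(5)) = (154 - 4*(-3)*(-3))*(7*0 + 4*5) = (154 + 12*(-3))*(0 + 20) = (154 - 36)*20 = 118*20 = 2360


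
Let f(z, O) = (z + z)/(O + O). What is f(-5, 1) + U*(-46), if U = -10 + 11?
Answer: -51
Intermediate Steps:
f(z, O) = z/O (f(z, O) = (2*z)/((2*O)) = (2*z)*(1/(2*O)) = z/O)
U = 1
f(-5, 1) + U*(-46) = -5/1 + 1*(-46) = -5*1 - 46 = -5 - 46 = -51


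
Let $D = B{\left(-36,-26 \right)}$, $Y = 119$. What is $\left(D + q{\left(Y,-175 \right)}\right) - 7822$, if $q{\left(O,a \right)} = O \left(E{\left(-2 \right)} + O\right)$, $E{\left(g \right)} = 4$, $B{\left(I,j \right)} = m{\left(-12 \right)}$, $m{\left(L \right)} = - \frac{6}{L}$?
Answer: $\frac{13631}{2} \approx 6815.5$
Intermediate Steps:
$B{\left(I,j \right)} = \frac{1}{2}$ ($B{\left(I,j \right)} = - \frac{6}{-12} = \left(-6\right) \left(- \frac{1}{12}\right) = \frac{1}{2}$)
$D = \frac{1}{2} \approx 0.5$
$q{\left(O,a \right)} = O \left(4 + O\right)$
$\left(D + q{\left(Y,-175 \right)}\right) - 7822 = \left(\frac{1}{2} + 119 \left(4 + 119\right)\right) - 7822 = \left(\frac{1}{2} + 119 \cdot 123\right) - 7822 = \left(\frac{1}{2} + 14637\right) - 7822 = \frac{29275}{2} - 7822 = \frac{13631}{2}$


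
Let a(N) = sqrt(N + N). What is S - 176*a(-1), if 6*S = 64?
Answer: 32/3 - 176*I*sqrt(2) ≈ 10.667 - 248.9*I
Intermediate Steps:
S = 32/3 (S = (1/6)*64 = 32/3 ≈ 10.667)
a(N) = sqrt(2)*sqrt(N) (a(N) = sqrt(2*N) = sqrt(2)*sqrt(N))
S - 176*a(-1) = 32/3 - 176*sqrt(2)*sqrt(-1) = 32/3 - 176*sqrt(2)*I = 32/3 - 176*I*sqrt(2)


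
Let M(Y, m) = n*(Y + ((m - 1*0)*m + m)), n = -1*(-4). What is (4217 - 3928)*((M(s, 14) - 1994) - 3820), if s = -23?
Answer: -1464074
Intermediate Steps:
n = 4
M(Y, m) = 4*Y + 4*m + 4*m² (M(Y, m) = 4*(Y + ((m - 1*0)*m + m)) = 4*(Y + ((m + 0)*m + m)) = 4*(Y + (m*m + m)) = 4*(Y + (m² + m)) = 4*(Y + (m + m²)) = 4*(Y + m + m²) = 4*Y + 4*m + 4*m²)
(4217 - 3928)*((M(s, 14) - 1994) - 3820) = (4217 - 3928)*(((4*(-23) + 4*14 + 4*14²) - 1994) - 3820) = 289*(((-92 + 56 + 4*196) - 1994) - 3820) = 289*(((-92 + 56 + 784) - 1994) - 3820) = 289*((748 - 1994) - 3820) = 289*(-1246 - 3820) = 289*(-5066) = -1464074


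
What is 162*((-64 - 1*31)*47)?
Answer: -723330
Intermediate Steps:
162*((-64 - 1*31)*47) = 162*((-64 - 31)*47) = 162*(-95*47) = 162*(-4465) = -723330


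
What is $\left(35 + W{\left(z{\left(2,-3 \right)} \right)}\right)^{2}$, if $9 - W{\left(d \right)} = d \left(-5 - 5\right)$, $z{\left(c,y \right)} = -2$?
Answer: $576$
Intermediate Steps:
$W{\left(d \right)} = 9 + 10 d$ ($W{\left(d \right)} = 9 - d \left(-5 - 5\right) = 9 - d \left(-10\right) = 9 - - 10 d = 9 + 10 d$)
$\left(35 + W{\left(z{\left(2,-3 \right)} \right)}\right)^{2} = \left(35 + \left(9 + 10 \left(-2\right)\right)\right)^{2} = \left(35 + \left(9 - 20\right)\right)^{2} = \left(35 - 11\right)^{2} = 24^{2} = 576$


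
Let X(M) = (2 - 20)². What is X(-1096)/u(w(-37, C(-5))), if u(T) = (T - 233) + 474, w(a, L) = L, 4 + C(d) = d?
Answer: 81/58 ≈ 1.3966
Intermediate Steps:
C(d) = -4 + d
u(T) = 241 + T (u(T) = (-233 + T) + 474 = 241 + T)
X(M) = 324 (X(M) = (-18)² = 324)
X(-1096)/u(w(-37, C(-5))) = 324/(241 + (-4 - 5)) = 324/(241 - 9) = 324/232 = 324*(1/232) = 81/58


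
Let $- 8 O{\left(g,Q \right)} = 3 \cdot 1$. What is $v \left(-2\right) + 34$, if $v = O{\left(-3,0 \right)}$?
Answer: $\frac{139}{4} \approx 34.75$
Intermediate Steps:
$O{\left(g,Q \right)} = - \frac{3}{8}$ ($O{\left(g,Q \right)} = - \frac{3 \cdot 1}{8} = \left(- \frac{1}{8}\right) 3 = - \frac{3}{8}$)
$v = - \frac{3}{8} \approx -0.375$
$v \left(-2\right) + 34 = \left(- \frac{3}{8}\right) \left(-2\right) + 34 = \frac{3}{4} + 34 = \frac{139}{4}$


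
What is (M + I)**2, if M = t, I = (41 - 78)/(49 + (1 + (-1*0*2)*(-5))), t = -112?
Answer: 31775769/2500 ≈ 12710.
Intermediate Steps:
I = -37/50 (I = -37/(49 + (1 + (0*2)*(-5))) = -37/(49 + (1 + 0*(-5))) = -37/(49 + (1 + 0)) = -37/(49 + 1) = -37/50 ≈ -0.74000)
M = -112
(M + I)**2 = (-112 - 37/50)**2 = (-5637/50)**2 = 31775769/2500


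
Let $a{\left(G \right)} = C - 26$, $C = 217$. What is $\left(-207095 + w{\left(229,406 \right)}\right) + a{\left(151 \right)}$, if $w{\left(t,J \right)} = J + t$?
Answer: $-206269$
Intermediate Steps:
$a{\left(G \right)} = 191$ ($a{\left(G \right)} = 217 - 26 = 191$)
$\left(-207095 + w{\left(229,406 \right)}\right) + a{\left(151 \right)} = \left(-207095 + \left(406 + 229\right)\right) + 191 = \left(-207095 + 635\right) + 191 = -206460 + 191 = -206269$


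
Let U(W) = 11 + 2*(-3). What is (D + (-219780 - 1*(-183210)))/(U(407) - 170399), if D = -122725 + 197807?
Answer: -19256/85197 ≈ -0.22602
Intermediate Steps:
D = 75082
U(W) = 5 (U(W) = 11 - 6 = 5)
(D + (-219780 - 1*(-183210)))/(U(407) - 170399) = (75082 + (-219780 - 1*(-183210)))/(5 - 170399) = (75082 + (-219780 + 183210))/(-170394) = (75082 - 36570)*(-1/170394) = 38512*(-1/170394) = -19256/85197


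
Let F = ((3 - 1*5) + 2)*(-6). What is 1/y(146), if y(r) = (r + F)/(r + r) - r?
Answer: -2/291 ≈ -0.0068729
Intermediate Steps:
F = 0 (F = ((3 - 5) + 2)*(-6) = (-2 + 2)*(-6) = 0*(-6) = 0)
y(r) = 1/2 - r (y(r) = (r + 0)/(r + r) - r = r/((2*r)) - r = r*(1/(2*r)) - r = 1/2 - r)
1/y(146) = 1/(1/2 - 1*146) = 1/(1/2 - 146) = 1/(-291/2) = -2/291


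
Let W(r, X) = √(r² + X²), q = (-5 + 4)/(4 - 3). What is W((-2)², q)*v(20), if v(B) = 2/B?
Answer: √17/10 ≈ 0.41231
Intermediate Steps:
q = -1 (q = -1/1 = -1*1 = -1)
W(r, X) = √(X² + r²)
W((-2)², q)*v(20) = √((-1)² + ((-2)²)²)*(2/20) = √(1 + 4²)*(2*(1/20)) = √(1 + 16)*(⅒) = √17*(⅒) = √17/10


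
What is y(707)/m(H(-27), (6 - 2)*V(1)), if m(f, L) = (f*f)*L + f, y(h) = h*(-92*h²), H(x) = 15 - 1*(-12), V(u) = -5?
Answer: 663513844/297 ≈ 2.2341e+6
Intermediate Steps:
H(x) = 27 (H(x) = 15 + 12 = 27)
y(h) = -92*h³
m(f, L) = f + L*f² (m(f, L) = f²*L + f = L*f² + f = f + L*f²)
y(707)/m(H(-27), (6 - 2)*V(1)) = (-92*707³)/((27*(1 + ((6 - 2)*(-5))*27))) = (-92*353393243)/((27*(1 + (4*(-5))*27))) = -32512178356*1/(27*(1 - 20*27)) = -32512178356*1/(27*(1 - 540)) = -32512178356/(27*(-539)) = -32512178356/(-14553) = -32512178356*(-1/14553) = 663513844/297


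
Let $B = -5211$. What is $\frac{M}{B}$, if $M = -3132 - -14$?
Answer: $\frac{3118}{5211} \approx 0.59835$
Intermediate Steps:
$M = -3118$ ($M = -3132 + 14 = -3118$)
$\frac{M}{B} = - \frac{3118}{-5211} = \left(-3118\right) \left(- \frac{1}{5211}\right) = \frac{3118}{5211}$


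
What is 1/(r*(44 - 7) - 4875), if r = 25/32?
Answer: -32/155075 ≈ -0.00020635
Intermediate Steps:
r = 25/32 (r = 25*(1/32) = 25/32 ≈ 0.78125)
1/(r*(44 - 7) - 4875) = 1/(25*(44 - 7)/32 - 4875) = 1/((25/32)*37 - 4875) = 1/(925/32 - 4875) = 1/(-155075/32) = -32/155075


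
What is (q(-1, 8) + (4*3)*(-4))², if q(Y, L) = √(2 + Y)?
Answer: 2209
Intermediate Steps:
(q(-1, 8) + (4*3)*(-4))² = (√(2 - 1) + (4*3)*(-4))² = (√1 + 12*(-4))² = (1 - 48)² = (-47)² = 2209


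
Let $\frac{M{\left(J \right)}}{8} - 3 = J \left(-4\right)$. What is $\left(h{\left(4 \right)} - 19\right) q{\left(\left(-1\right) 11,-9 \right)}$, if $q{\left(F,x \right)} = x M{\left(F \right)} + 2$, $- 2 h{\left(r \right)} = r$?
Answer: $71022$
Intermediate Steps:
$h{\left(r \right)} = - \frac{r}{2}$
$M{\left(J \right)} = 24 - 32 J$ ($M{\left(J \right)} = 24 + 8 J \left(-4\right) = 24 + 8 \left(- 4 J\right) = 24 - 32 J$)
$q{\left(F,x \right)} = 2 + x \left(24 - 32 F\right)$ ($q{\left(F,x \right)} = x \left(24 - 32 F\right) + 2 = 2 + x \left(24 - 32 F\right)$)
$\left(h{\left(4 \right)} - 19\right) q{\left(\left(-1\right) 11,-9 \right)} = \left(\left(- \frac{1}{2}\right) 4 - 19\right) \left(2 + 24 \left(-9\right) - 32 \left(\left(-1\right) 11\right) \left(-9\right)\right) = \left(-2 - 19\right) \left(2 - 216 - \left(-352\right) \left(-9\right)\right) = - 21 \left(2 - 216 - 3168\right) = \left(-21\right) \left(-3382\right) = 71022$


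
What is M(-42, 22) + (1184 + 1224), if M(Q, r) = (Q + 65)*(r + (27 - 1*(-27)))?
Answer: 4156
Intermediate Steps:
M(Q, r) = (54 + r)*(65 + Q) (M(Q, r) = (65 + Q)*(r + (27 + 27)) = (65 + Q)*(r + 54) = (65 + Q)*(54 + r) = (54 + r)*(65 + Q))
M(-42, 22) + (1184 + 1224) = (3510 + 54*(-42) + 65*22 - 42*22) + (1184 + 1224) = (3510 - 2268 + 1430 - 924) + 2408 = 1748 + 2408 = 4156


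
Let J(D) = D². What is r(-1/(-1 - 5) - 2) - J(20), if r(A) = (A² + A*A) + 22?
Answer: -6683/18 ≈ -371.28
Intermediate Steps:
r(A) = 22 + 2*A² (r(A) = (A² + A²) + 22 = 2*A² + 22 = 22 + 2*A²)
r(-1/(-1 - 5) - 2) - J(20) = (22 + 2*(-1/(-1 - 5) - 2)²) - 1*20² = (22 + 2*(-1/(-6) - 2)²) - 1*400 = (22 + 2*(-⅙*(-1) - 2)²) - 400 = (22 + 2*(⅙ - 2)²) - 400 = (22 + 2*(-11/6)²) - 400 = (22 + 2*(121/36)) - 400 = (22 + 121/18) - 400 = 517/18 - 400 = -6683/18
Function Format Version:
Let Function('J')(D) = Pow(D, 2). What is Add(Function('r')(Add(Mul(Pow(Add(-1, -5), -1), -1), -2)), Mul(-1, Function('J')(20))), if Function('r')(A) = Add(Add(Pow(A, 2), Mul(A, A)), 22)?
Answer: Rational(-6683, 18) ≈ -371.28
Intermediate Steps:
Function('r')(A) = Add(22, Mul(2, Pow(A, 2))) (Function('r')(A) = Add(Add(Pow(A, 2), Pow(A, 2)), 22) = Add(Mul(2, Pow(A, 2)), 22) = Add(22, Mul(2, Pow(A, 2))))
Add(Function('r')(Add(Mul(Pow(Add(-1, -5), -1), -1), -2)), Mul(-1, Function('J')(20))) = Add(Add(22, Mul(2, Pow(Add(Mul(Pow(Add(-1, -5), -1), -1), -2), 2))), Mul(-1, Pow(20, 2))) = Add(Add(22, Mul(2, Pow(Add(Mul(Pow(-6, -1), -1), -2), 2))), Mul(-1, 400)) = Add(Add(22, Mul(2, Pow(Add(Mul(Rational(-1, 6), -1), -2), 2))), -400) = Add(Add(22, Mul(2, Pow(Add(Rational(1, 6), -2), 2))), -400) = Add(Add(22, Mul(2, Pow(Rational(-11, 6), 2))), -400) = Add(Add(22, Mul(2, Rational(121, 36))), -400) = Add(Add(22, Rational(121, 18)), -400) = Add(Rational(517, 18), -400) = Rational(-6683, 18)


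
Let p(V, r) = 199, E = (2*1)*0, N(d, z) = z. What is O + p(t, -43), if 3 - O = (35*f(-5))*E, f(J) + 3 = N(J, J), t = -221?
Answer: 202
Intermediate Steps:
E = 0 (E = 2*0 = 0)
f(J) = -3 + J
O = 3 (O = 3 - 35*(-3 - 5)*0 = 3 - 35*(-8)*0 = 3 - (-280)*0 = 3 - 1*0 = 3 + 0 = 3)
O + p(t, -43) = 3 + 199 = 202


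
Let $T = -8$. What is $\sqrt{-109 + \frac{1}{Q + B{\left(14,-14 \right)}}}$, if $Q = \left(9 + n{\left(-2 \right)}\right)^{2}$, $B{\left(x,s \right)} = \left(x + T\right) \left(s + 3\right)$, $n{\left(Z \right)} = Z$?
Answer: $\frac{3 i \sqrt{3502}}{17} \approx 10.443 i$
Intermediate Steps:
$B{\left(x,s \right)} = \left(-8 + x\right) \left(3 + s\right)$ ($B{\left(x,s \right)} = \left(x - 8\right) \left(s + 3\right) = \left(-8 + x\right) \left(3 + s\right)$)
$Q = 49$ ($Q = \left(9 - 2\right)^{2} = 7^{2} = 49$)
$\sqrt{-109 + \frac{1}{Q + B{\left(14,-14 \right)}}} = \sqrt{-109 + \frac{1}{49 - 66}} = \sqrt{-109 + \frac{1}{-17}} = \sqrt{-109 - \frac{1}{17}} = \sqrt{- \frac{1854}{17}} = \frac{3 i \sqrt{3502}}{17}$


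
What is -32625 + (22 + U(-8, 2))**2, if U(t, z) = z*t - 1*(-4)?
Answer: -32525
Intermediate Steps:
U(t, z) = 4 + t*z (U(t, z) = t*z + 4 = 4 + t*z)
-32625 + (22 + U(-8, 2))**2 = -32625 + (22 + (4 - 8*2))**2 = -32625 + (22 + (4 - 16))**2 = -32625 + (22 - 12)**2 = -32625 + 10**2 = -32625 + 100 = -32525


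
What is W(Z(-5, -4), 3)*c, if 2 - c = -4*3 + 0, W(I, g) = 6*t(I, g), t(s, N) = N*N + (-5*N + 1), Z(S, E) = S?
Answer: -420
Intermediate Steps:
t(s, N) = 1 + N² - 5*N (t(s, N) = N² + (1 - 5*N) = 1 + N² - 5*N)
W(I, g) = 6 - 30*g + 6*g² (W(I, g) = 6*(1 + g² - 5*g) = 6 - 30*g + 6*g²)
c = 14 (c = 2 - (-4*3 + 0) = 2 - (-12 + 0) = 2 - 1*(-12) = 2 + 12 = 14)
W(Z(-5, -4), 3)*c = (6 - 30*3 + 6*3²)*14 = (6 - 90 + 6*9)*14 = (6 - 90 + 54)*14 = -30*14 = -420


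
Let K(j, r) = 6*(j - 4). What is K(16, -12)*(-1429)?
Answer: -102888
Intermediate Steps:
K(j, r) = -24 + 6*j (K(j, r) = 6*(-4 + j) = -24 + 6*j)
K(16, -12)*(-1429) = (-24 + 6*16)*(-1429) = (-24 + 96)*(-1429) = 72*(-1429) = -102888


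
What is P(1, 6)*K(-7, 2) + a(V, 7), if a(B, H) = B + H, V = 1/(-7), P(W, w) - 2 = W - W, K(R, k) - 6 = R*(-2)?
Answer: 328/7 ≈ 46.857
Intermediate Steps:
K(R, k) = 6 - 2*R (K(R, k) = 6 + R*(-2) = 6 - 2*R)
P(W, w) = 2 (P(W, w) = 2 + (W - W) = 2 + 0 = 2)
V = -⅐ ≈ -0.14286
P(1, 6)*K(-7, 2) + a(V, 7) = 2*(6 - 2*(-7)) + (-⅐ + 7) = 2*(6 + 14) + 48/7 = 2*20 + 48/7 = 40 + 48/7 = 328/7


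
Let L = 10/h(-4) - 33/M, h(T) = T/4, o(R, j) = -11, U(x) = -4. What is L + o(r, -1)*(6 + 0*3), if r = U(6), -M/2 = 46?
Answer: -6959/92 ≈ -75.641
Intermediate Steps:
M = -92 (M = -2*46 = -92)
r = -4
h(T) = T/4 (h(T) = T*(¼) = T/4)
L = -887/92 (L = 10/(((¼)*(-4))) - 33/(-92) = 10/(-1) - 33*(-1/92) = 10*(-1) + 33/92 = -10 + 33/92 = -887/92 ≈ -9.6413)
L + o(r, -1)*(6 + 0*3) = -887/92 - 11*(6 + 0*3) = -887/92 - 11*(6 + 0) = -887/92 - 11*6 = -887/92 - 66 = -6959/92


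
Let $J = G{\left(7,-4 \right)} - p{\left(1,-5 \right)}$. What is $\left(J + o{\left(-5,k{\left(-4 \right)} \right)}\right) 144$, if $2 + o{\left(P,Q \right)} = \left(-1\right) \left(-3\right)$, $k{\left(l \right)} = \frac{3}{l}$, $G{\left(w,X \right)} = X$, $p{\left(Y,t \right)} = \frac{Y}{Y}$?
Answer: $-576$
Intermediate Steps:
$p{\left(Y,t \right)} = 1$
$o{\left(P,Q \right)} = 1$ ($o{\left(P,Q \right)} = -2 - -3 = -2 + 3 = 1$)
$J = -5$ ($J = -4 - 1 = -5$)
$\left(J + o{\left(-5,k{\left(-4 \right)} \right)}\right) 144 = \left(-5 + 1\right) 144 = \left(-4\right) 144 = -576$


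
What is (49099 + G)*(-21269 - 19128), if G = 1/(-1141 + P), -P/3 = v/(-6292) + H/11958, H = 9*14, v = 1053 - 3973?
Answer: -7103706960610709421/3581486218 ≈ -1.9835e+9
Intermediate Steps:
v = -2920
H = 126
P = -4463769/3134989 (P = -3*(-2920/(-6292) + 126/11958) = -3*(-2920*(-1/6292) + 126*(1/11958)) = -3*(730/1573 + 21/1993) = -3*1487923/3134989 = -4463769/3134989 ≈ -1.4239)
G = -3134989/3581486218 (G = 1/(-1141 - 4463769/3134989) = 1/(-3581486218/3134989) = -3134989/3581486218 ≈ -0.00087533)
(49099 + G)*(-21269 - 19128) = (49099 - 3134989/3581486218)*(-21269 - 19128) = (175847388682593/3581486218)*(-40397) = -7103706960610709421/3581486218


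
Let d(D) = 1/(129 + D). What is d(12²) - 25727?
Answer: -7023470/273 ≈ -25727.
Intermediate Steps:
d(12²) - 25727 = 1/(129 + 12²) - 25727 = 1/(129 + 144) - 25727 = 1/273 - 25727 = -7023470/273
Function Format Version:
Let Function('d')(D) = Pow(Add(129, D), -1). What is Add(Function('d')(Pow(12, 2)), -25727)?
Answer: Rational(-7023470, 273) ≈ -25727.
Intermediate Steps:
Add(Function('d')(Pow(12, 2)), -25727) = Add(Pow(Add(129, Pow(12, 2)), -1), -25727) = Add(Pow(Add(129, 144), -1), -25727) = Add(Pow(273, -1), -25727) = Add(Rational(1, 273), -25727) = Rational(-7023470, 273)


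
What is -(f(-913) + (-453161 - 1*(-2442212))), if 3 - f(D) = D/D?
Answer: -1989053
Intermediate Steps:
f(D) = 2 (f(D) = 3 - D/D = 3 - 1*1 = 3 - 1 = 2)
-(f(-913) + (-453161 - 1*(-2442212))) = -(2 + (-453161 - 1*(-2442212))) = -(2 + (-453161 + 2442212)) = -(2 + 1989051) = -1*1989053 = -1989053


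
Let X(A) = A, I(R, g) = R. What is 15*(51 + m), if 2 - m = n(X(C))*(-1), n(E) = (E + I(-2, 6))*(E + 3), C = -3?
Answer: 795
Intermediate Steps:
n(E) = (-2 + E)*(3 + E) (n(E) = (E - 2)*(E + 3) = (-2 + E)*(3 + E))
m = 2 (m = 2 - (-6 - 3 + (-3)²)*(-1) = 2 - (-6 - 3 + 9)*(-1) = 2 - 0*(-1) = 2 - 1*0 = 2 + 0 = 2)
15*(51 + m) = 15*(51 + 2) = 15*53 = 795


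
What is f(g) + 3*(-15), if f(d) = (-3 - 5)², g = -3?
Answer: 19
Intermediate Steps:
f(d) = 64 (f(d) = (-8)² = 64)
f(g) + 3*(-15) = 64 + 3*(-15) = 64 - 45 = 19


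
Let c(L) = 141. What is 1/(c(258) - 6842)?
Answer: -1/6701 ≈ -0.00014923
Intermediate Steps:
1/(c(258) - 6842) = 1/(141 - 6842) = 1/(-6701) = -1/6701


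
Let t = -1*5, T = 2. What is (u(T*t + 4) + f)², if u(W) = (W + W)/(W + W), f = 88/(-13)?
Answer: 5625/169 ≈ 33.284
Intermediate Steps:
t = -5
f = -88/13 (f = 88*(-1/13) = -88/13 ≈ -6.7692)
u(W) = 1 (u(W) = (2*W)/((2*W)) = (2*W)*(1/(2*W)) = 1)
(u(T*t + 4) + f)² = (1 - 88/13)² = (-75/13)² = 5625/169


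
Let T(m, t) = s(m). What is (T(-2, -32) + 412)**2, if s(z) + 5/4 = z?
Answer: 2673225/16 ≈ 1.6708e+5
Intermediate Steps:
s(z) = -5/4 + z
T(m, t) = -5/4 + m
(T(-2, -32) + 412)**2 = ((-5/4 - 2) + 412)**2 = (-13/4 + 412)**2 = (1635/4)**2 = 2673225/16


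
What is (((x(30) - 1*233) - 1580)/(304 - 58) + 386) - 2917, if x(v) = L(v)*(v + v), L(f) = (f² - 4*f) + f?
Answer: -575839/246 ≈ -2340.8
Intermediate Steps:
L(f) = f² - 3*f
x(v) = 2*v²*(-3 + v) (x(v) = (v*(-3 + v))*(v + v) = (v*(-3 + v))*(2*v) = 2*v²*(-3 + v))
(((x(30) - 1*233) - 1580)/(304 - 58) + 386) - 2917 = (((2*30²*(-3 + 30) - 1*233) - 1580)/(304 - 58) + 386) - 2917 = (((2*900*27 - 233) - 1580)/246 + 386) - 2917 = (((48600 - 233) - 1580)*(1/246) + 386) - 2917 = ((48367 - 1580)*(1/246) + 386) - 2917 = (46787*(1/246) + 386) - 2917 = (46787/246 + 386) - 2917 = 141743/246 - 2917 = -575839/246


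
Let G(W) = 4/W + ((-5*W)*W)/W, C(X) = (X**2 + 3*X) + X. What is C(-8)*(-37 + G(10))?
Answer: -13856/5 ≈ -2771.2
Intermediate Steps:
C(X) = X**2 + 4*X
G(W) = -5*W + 4/W (G(W) = 4/W + (-5*W**2)/W = 4/W - 5*W = -5*W + 4/W)
C(-8)*(-37 + G(10)) = (-8*(4 - 8))*(-37 + (-5*10 + 4/10)) = (-8*(-4))*(-37 + (-50 + 4*(1/10))) = 32*(-37 + (-50 + 2/5)) = 32*(-37 - 248/5) = 32*(-433/5) = -13856/5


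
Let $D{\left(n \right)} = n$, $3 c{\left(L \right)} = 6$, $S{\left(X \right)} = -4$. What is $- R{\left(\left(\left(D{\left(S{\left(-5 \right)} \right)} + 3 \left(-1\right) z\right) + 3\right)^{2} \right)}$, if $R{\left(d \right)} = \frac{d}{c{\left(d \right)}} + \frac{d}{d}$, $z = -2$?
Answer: $- \frac{27}{2} \approx -13.5$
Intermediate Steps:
$c{\left(L \right)} = 2$ ($c{\left(L \right)} = \frac{1}{3} \cdot 6 = 2$)
$R{\left(d \right)} = 1 + \frac{d}{2}$ ($R{\left(d \right)} = \frac{d}{2} + \frac{d}{d} = d \frac{1}{2} + 1 = \frac{d}{2} + 1 = 1 + \frac{d}{2}$)
$- R{\left(\left(\left(D{\left(S{\left(-5 \right)} \right)} + 3 \left(-1\right) z\right) + 3\right)^{2} \right)} = - (1 + \frac{\left(\left(-4 + 3 \left(-1\right) \left(-2\right)\right) + 3\right)^{2}}{2}) = - (1 + \frac{\left(\left(-4 - -6\right) + 3\right)^{2}}{2}) = - (1 + \frac{\left(\left(-4 + 6\right) + 3\right)^{2}}{2}) = - (1 + \frac{\left(2 + 3\right)^{2}}{2}) = - (1 + \frac{5^{2}}{2}) = - (1 + \frac{1}{2} \cdot 25) = - (1 + \frac{25}{2}) = \left(-1\right) \frac{27}{2} = - \frac{27}{2}$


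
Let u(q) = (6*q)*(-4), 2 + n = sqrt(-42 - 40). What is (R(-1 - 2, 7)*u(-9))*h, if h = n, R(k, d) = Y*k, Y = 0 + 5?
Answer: 6480 - 3240*I*sqrt(82) ≈ 6480.0 - 29339.0*I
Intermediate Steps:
Y = 5
n = -2 + I*sqrt(82) (n = -2 + sqrt(-42 - 40) = -2 + sqrt(-82) = -2 + I*sqrt(82) ≈ -2.0 + 9.0554*I)
u(q) = -24*q
R(k, d) = 5*k
h = -2 + I*sqrt(82) ≈ -2.0 + 9.0554*I
(R(-1 - 2, 7)*u(-9))*h = ((5*(-1 - 2))*(-24*(-9)))*(-2 + I*sqrt(82)) = ((5*(-3))*216)*(-2 + I*sqrt(82)) = (-15*216)*(-2 + I*sqrt(82)) = -3240*(-2 + I*sqrt(82)) = 6480 - 3240*I*sqrt(82)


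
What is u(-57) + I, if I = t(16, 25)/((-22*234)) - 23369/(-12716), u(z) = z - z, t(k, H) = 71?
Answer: 1356827/743886 ≈ 1.8240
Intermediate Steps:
u(z) = 0
I = 1356827/743886 (I = 71/((-22*234)) - 23369/(-12716) = 71/(-5148) - 23369*(-1/12716) = 71*(-1/5148) + 23369/12716 = -71/5148 + 23369/12716 = 1356827/743886 ≈ 1.8240)
u(-57) + I = 0 + 1356827/743886 = 1356827/743886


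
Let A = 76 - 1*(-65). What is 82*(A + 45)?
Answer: 15252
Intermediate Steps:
A = 141 (A = 76 + 65 = 141)
82*(A + 45) = 82*(141 + 45) = 82*186 = 15252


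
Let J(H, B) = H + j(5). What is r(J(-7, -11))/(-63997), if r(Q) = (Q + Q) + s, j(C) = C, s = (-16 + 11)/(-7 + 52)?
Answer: 37/575973 ≈ 6.4239e-5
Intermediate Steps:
s = -⅑ (s = -5/45 = -5*1/45 = -⅑ ≈ -0.11111)
J(H, B) = 5 + H (J(H, B) = H + 5 = 5 + H)
r(Q) = -⅑ + 2*Q (r(Q) = (Q + Q) - ⅑ = 2*Q - ⅑ = -⅑ + 2*Q)
r(J(-7, -11))/(-63997) = (-⅑ + 2*(5 - 7))/(-63997) = (-⅑ + 2*(-2))*(-1/63997) = (-⅑ - 4)*(-1/63997) = -37/9*(-1/63997) = 37/575973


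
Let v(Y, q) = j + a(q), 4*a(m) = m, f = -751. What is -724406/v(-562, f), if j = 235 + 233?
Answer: -2897624/1121 ≈ -2584.9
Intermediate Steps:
a(m) = m/4
j = 468
v(Y, q) = 468 + q/4
-724406/v(-562, f) = -724406/(468 + (¼)*(-751)) = -724406/(468 - 751/4) = -724406/1121/4 = -724406*4/1121 = -2897624/1121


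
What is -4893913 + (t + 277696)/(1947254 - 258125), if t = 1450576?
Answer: -635880664885/129933 ≈ -4.8939e+6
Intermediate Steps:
-4893913 + (t + 277696)/(1947254 - 258125) = -4893913 + (1450576 + 277696)/(1947254 - 258125) = -4893913 + 1728272/1689129 = -4893913 + 1728272*(1/1689129) = -4893913 + 132944/129933 = -635880664885/129933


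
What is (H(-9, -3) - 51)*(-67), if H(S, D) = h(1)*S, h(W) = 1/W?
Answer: 4020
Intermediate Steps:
H(S, D) = S (H(S, D) = S/1 = 1*S = S)
(H(-9, -3) - 51)*(-67) = (-9 - 51)*(-67) = -60*(-67) = 4020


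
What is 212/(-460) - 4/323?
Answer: -17579/37145 ≈ -0.47325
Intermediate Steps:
212/(-460) - 4/323 = 212*(-1/460) - 4*1/323 = -53/115 - 4/323 = -17579/37145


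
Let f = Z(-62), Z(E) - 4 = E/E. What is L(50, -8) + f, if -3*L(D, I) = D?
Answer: -35/3 ≈ -11.667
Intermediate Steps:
Z(E) = 5 (Z(E) = 4 + E/E = 4 + 1 = 5)
L(D, I) = -D/3
f = 5
L(50, -8) + f = -⅓*50 + 5 = -50/3 + 5 = -35/3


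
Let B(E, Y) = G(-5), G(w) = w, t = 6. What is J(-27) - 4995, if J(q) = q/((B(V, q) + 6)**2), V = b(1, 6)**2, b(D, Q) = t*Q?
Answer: -5022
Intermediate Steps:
b(D, Q) = 6*Q
V = 1296 (V = (6*6)**2 = 36**2 = 1296)
B(E, Y) = -5
J(q) = q (J(q) = q/((-5 + 6)**2) = q/(1**2) = q/1 = q*1 = q)
J(-27) - 4995 = -27 - 4995 = -5022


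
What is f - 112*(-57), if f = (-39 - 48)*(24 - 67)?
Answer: 10125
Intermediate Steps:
f = 3741 (f = -87*(-43) = 3741)
f - 112*(-57) = 3741 - 112*(-57) = 3741 + 6384 = 10125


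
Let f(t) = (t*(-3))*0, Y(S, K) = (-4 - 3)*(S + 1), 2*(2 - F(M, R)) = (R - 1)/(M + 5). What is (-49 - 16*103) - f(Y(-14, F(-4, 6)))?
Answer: -1697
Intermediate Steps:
F(M, R) = 2 - (-1 + R)/(2*(5 + M)) (F(M, R) = 2 - (R - 1)/(2*(M + 5)) = 2 - (-1 + R)/(2*(5 + M)))
Y(S, K) = -7 - 7*S (Y(S, K) = -7*(1 + S) = -7 - 7*S)
f(t) = 0 (f(t) = -3*t*0 = 0)
(-49 - 16*103) - f(Y(-14, F(-4, 6))) = (-49 - 16*103) - 1*0 = (-49 - 1648) + 0 = -1697 + 0 = -1697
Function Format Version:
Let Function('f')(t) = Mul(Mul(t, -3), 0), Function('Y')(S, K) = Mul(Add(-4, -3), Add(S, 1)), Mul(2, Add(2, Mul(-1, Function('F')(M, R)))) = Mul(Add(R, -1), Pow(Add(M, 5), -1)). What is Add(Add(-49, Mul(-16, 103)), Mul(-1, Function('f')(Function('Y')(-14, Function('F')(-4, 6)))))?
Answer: -1697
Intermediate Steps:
Function('F')(M, R) = Add(2, Mul(Rational(-1, 2), Pow(Add(5, M), -1), Add(-1, R))) (Function('F')(M, R) = Add(2, Mul(Rational(-1, 2), Mul(Add(R, -1), Pow(Add(M, 5), -1)))) = Add(2, Mul(Rational(-1, 2), Mul(Add(-1, R), Pow(Add(5, M), -1)))) = Add(2, Mul(Rational(-1, 2), Mul(Pow(Add(5, M), -1), Add(-1, R)))) = Add(2, Mul(Rational(-1, 2), Pow(Add(5, M), -1), Add(-1, R))))
Function('Y')(S, K) = Add(-7, Mul(-7, S)) (Function('Y')(S, K) = Mul(-7, Add(1, S)) = Add(-7, Mul(-7, S)))
Function('f')(t) = 0 (Function('f')(t) = Mul(Mul(-3, t), 0) = 0)
Add(Add(-49, Mul(-16, 103)), Mul(-1, Function('f')(Function('Y')(-14, Function('F')(-4, 6))))) = Add(Add(-49, Mul(-16, 103)), Mul(-1, 0)) = Add(Add(-49, -1648), 0) = Add(-1697, 0) = -1697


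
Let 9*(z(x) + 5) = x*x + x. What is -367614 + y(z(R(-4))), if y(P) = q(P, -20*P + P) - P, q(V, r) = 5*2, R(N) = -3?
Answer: -1102799/3 ≈ -3.6760e+5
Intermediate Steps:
q(V, r) = 10
z(x) = -5 + x/9 + x**2/9 (z(x) = -5 + (x*x + x)/9 = -5 + (x**2 + x)/9 = -5 + (x + x**2)/9 = -5 + (x/9 + x**2/9) = -5 + x/9 + x**2/9)
y(P) = 10 - P
-367614 + y(z(R(-4))) = -367614 + (10 - (-5 + (1/9)*(-3) + (1/9)*(-3)**2)) = -367614 + (10 - (-5 - 1/3 + (1/9)*9)) = -367614 + (10 - (-5 - 1/3 + 1)) = -367614 + (10 - 1*(-13/3)) = -367614 + (10 + 13/3) = -367614 + 43/3 = -1102799/3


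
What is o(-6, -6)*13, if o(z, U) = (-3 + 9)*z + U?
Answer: -546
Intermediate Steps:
o(z, U) = U + 6*z (o(z, U) = 6*z + U = U + 6*z)
o(-6, -6)*13 = (-6 + 6*(-6))*13 = (-6 - 36)*13 = -42*13 = -546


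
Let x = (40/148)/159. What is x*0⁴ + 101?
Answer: 101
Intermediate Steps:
x = 10/5883 (x = (40*(1/148))*(1/159) = (10/37)*(1/159) = 10/5883 ≈ 0.0016998)
x*0⁴ + 101 = (10/5883)*0⁴ + 101 = (10/5883)*0 + 101 = 0 + 101 = 101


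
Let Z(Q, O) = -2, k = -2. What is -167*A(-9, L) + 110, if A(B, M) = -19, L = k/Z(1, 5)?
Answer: 3283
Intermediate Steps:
L = 1 (L = -2/(-2) = -2*(-½) = 1)
-167*A(-9, L) + 110 = -167*(-19) + 110 = 3173 + 110 = 3283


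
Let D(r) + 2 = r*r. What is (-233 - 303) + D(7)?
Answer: -489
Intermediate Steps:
D(r) = -2 + r² (D(r) = -2 + r*r = -2 + r²)
(-233 - 303) + D(7) = (-233 - 303) + (-2 + 7²) = -536 + (-2 + 49) = -536 + 47 = -489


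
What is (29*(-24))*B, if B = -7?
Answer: 4872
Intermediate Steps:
(29*(-24))*B = (29*(-24))*(-7) = -696*(-7) = 4872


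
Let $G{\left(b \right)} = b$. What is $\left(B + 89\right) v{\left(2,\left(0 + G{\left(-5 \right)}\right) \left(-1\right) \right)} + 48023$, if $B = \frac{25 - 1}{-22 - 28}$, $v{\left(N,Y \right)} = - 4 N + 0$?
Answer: $\frac{1182871}{25} \approx 47315.0$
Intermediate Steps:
$v{\left(N,Y \right)} = - 4 N$
$B = - \frac{12}{25}$ ($B = \frac{24}{-50} = 24 \left(- \frac{1}{50}\right) = - \frac{12}{25} \approx -0.48$)
$\left(B + 89\right) v{\left(2,\left(0 + G{\left(-5 \right)}\right) \left(-1\right) \right)} + 48023 = \left(- \frac{12}{25} + 89\right) \left(\left(-4\right) 2\right) + 48023 = \frac{2213}{25} \left(-8\right) + 48023 = - \frac{17704}{25} + 48023 = \frac{1182871}{25}$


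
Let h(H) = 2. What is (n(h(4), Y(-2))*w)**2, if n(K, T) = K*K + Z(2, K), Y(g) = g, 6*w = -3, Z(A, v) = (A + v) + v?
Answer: 25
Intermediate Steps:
Z(A, v) = A + 2*v
w = -1/2 (w = (1/6)*(-3) = -1/2 ≈ -0.50000)
n(K, T) = 2 + K**2 + 2*K (n(K, T) = K*K + (2 + 2*K) = K**2 + (2 + 2*K) = 2 + K**2 + 2*K)
(n(h(4), Y(-2))*w)**2 = ((2 + 2**2 + 2*2)*(-1/2))**2 = ((2 + 4 + 4)*(-1/2))**2 = (10*(-1/2))**2 = (-5)**2 = 25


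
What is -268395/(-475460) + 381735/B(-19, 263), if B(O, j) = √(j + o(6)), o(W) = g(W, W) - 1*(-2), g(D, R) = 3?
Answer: 53679/95092 + 381735*√67/134 ≈ 23319.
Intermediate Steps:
o(W) = 5 (o(W) = 3 - 1*(-2) = 3 + 2 = 5)
B(O, j) = √(5 + j) (B(O, j) = √(j + 5) = √(5 + j))
-268395/(-475460) + 381735/B(-19, 263) = -268395/(-475460) + 381735/(√(5 + 263)) = -268395*(-1/475460) + 381735/(√268) = 53679/95092 + 381735/((2*√67)) = 53679/95092 + 381735*(√67/134) = 53679/95092 + 381735*√67/134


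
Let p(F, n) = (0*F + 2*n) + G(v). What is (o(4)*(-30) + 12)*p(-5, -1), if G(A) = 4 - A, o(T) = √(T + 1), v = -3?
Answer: 60 - 150*√5 ≈ -275.41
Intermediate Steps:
o(T) = √(1 + T)
p(F, n) = 7 + 2*n (p(F, n) = (0*F + 2*n) + (4 - 1*(-3)) = (0 + 2*n) + (4 + 3) = 2*n + 7 = 7 + 2*n)
(o(4)*(-30) + 12)*p(-5, -1) = (√(1 + 4)*(-30) + 12)*(7 + 2*(-1)) = (√5*(-30) + 12)*(7 - 2) = (-30*√5 + 12)*5 = (12 - 30*√5)*5 = 60 - 150*√5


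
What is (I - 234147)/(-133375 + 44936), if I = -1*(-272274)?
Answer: -38127/88439 ≈ -0.43111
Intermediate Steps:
I = 272274
(I - 234147)/(-133375 + 44936) = (272274 - 234147)/(-133375 + 44936) = 38127/(-88439) = 38127*(-1/88439) = -38127/88439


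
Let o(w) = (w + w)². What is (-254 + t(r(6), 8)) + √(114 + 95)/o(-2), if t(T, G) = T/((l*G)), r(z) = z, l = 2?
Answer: -2029/8 + √209/16 ≈ -252.72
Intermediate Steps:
o(w) = 4*w² (o(w) = (2*w)² = 4*w²)
t(T, G) = T/(2*G) (t(T, G) = T/((2*G)) = T*(1/(2*G)) = T/(2*G))
(-254 + t(r(6), 8)) + √(114 + 95)/o(-2) = (-254 + (½)*6/8) + √(114 + 95)/((4*(-2)²)) = (-254 + (½)*6*(⅛)) + √209/((4*4)) = (-254 + 3/8) + √209/16 = -2029/8 + √209*(1/16) = -2029/8 + √209/16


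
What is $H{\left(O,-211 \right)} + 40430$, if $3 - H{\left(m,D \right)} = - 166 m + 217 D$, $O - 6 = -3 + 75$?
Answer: $99168$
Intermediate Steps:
$O = 78$ ($O = 6 + \left(-3 + 75\right) = 6 + 72 = 78$)
$H{\left(m,D \right)} = 3 - 217 D + 166 m$ ($H{\left(m,D \right)} = 3 - \left(- 166 m + 217 D\right) = 3 - 217 D + 166 m$)
$H{\left(O,-211 \right)} + 40430 = \left(3 - -45787 + 166 \cdot 78\right) + 40430 = \left(3 + 45787 + 12948\right) + 40430 = 58738 + 40430 = 99168$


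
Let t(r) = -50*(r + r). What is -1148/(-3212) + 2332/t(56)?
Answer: -66349/1124200 ≈ -0.059019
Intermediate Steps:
t(r) = -100*r
-1148/(-3212) + 2332/t(56) = -1148/(-3212) + 2332/((-100*56)) = -1148*(-1/3212) + 2332/(-5600) = 287/803 + 2332*(-1/5600) = 287/803 - 583/1400 = -66349/1124200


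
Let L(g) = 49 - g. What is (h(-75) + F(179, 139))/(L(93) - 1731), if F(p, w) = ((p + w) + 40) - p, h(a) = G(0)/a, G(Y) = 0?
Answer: -179/1775 ≈ -0.10085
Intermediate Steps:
h(a) = 0 (h(a) = 0/a = 0)
F(p, w) = 40 + w (F(p, w) = (40 + p + w) - p = 40 + w)
(h(-75) + F(179, 139))/(L(93) - 1731) = (0 + (40 + 139))/((49 - 1*93) - 1731) = (0 + 179)/((49 - 93) - 1731) = 179/(-44 - 1731) = 179/(-1775) = 179*(-1/1775) = -179/1775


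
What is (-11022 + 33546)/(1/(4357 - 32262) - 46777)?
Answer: -104755370/217552031 ≈ -0.48152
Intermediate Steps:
(-11022 + 33546)/(1/(4357 - 32262) - 46777) = 22524/(1/(-27905) - 46777) = 22524/(-1/27905 - 46777) = 22524/(-1305312186/27905) = 22524*(-27905/1305312186) = -104755370/217552031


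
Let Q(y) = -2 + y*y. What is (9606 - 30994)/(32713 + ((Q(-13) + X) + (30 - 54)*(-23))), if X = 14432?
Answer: -5347/11966 ≈ -0.44685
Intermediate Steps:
Q(y) = -2 + y²
(9606 - 30994)/(32713 + ((Q(-13) + X) + (30 - 54)*(-23))) = (9606 - 30994)/(32713 + (((-2 + (-13)²) + 14432) + (30 - 54)*(-23))) = -21388/(32713 + (((-2 + 169) + 14432) - 24*(-23))) = -21388/(32713 + ((167 + 14432) + 552)) = -21388/(32713 + (14599 + 552)) = -21388/(32713 + 15151) = -21388/47864 = -21388*1/47864 = -5347/11966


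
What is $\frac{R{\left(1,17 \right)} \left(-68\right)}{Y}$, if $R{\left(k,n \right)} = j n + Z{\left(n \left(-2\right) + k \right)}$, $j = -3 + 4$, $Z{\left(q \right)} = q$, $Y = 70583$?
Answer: $\frac{1088}{70583} \approx 0.015414$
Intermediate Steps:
$j = 1$
$R{\left(k,n \right)} = k - n$ ($R{\left(k,n \right)} = 1 n + \left(n \left(-2\right) + k\right) = n + \left(- 2 n + k\right) = n + \left(k - 2 n\right) = k - n$)
$\frac{R{\left(1,17 \right)} \left(-68\right)}{Y} = \frac{\left(1 - 17\right) \left(-68\right)}{70583} = \left(1 - 17\right) \left(-68\right) \frac{1}{70583} = \left(-16\right) \left(-68\right) \frac{1}{70583} = 1088 \cdot \frac{1}{70583} = \frac{1088}{70583}$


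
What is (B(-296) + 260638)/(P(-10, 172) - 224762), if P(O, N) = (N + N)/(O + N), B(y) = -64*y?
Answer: -11323071/9102775 ≈ -1.2439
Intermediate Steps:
P(O, N) = 2*N/(N + O) (P(O, N) = (2*N)/(N + O) = 2*N/(N + O))
(B(-296) + 260638)/(P(-10, 172) - 224762) = (-64*(-296) + 260638)/(2*172/(172 - 10) - 224762) = (18944 + 260638)/(2*172/162 - 224762) = 279582/(2*172*(1/162) - 224762) = 279582/(172/81 - 224762) = 279582/(-18205550/81) = 279582*(-81/18205550) = -11323071/9102775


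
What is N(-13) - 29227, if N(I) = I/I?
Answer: -29226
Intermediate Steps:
N(I) = 1
N(-13) - 29227 = 1 - 29227 = -29226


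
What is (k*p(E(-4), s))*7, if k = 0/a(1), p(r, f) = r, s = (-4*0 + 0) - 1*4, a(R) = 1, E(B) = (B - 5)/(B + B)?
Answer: 0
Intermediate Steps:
E(B) = (-5 + B)/(2*B) (E(B) = (-5 + B)/((2*B)) = (-5 + B)*(1/(2*B)) = (-5 + B)/(2*B))
s = -4 (s = (0 + 0) - 4 = 0 - 4 = -4)
k = 0 (k = 0/1 = 0*1 = 0)
(k*p(E(-4), s))*7 = (0*((½)*(-5 - 4)/(-4)))*7 = (0*((½)*(-¼)*(-9)))*7 = (0*(9/8))*7 = 0*7 = 0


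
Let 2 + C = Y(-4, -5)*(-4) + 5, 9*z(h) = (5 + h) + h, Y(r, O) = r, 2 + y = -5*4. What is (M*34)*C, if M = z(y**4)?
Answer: 302661982/9 ≈ 3.3629e+7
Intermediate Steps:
y = -22 (y = -2 - 5*4 = -2 - 20 = -22)
z(h) = 5/9 + 2*h/9 (z(h) = ((5 + h) + h)/9 = (5 + 2*h)/9 = 5/9 + 2*h/9)
M = 468517/9 (M = 5/9 + (2/9)*(-22)**4 = 5/9 + (2/9)*234256 = 5/9 + 468512/9 = 468517/9 ≈ 52057.)
C = 19 (C = -2 + (-4*(-4) + 5) = -2 + (16 + 5) = -2 + 21 = 19)
(M*34)*C = ((468517/9)*34)*19 = (15929578/9)*19 = 302661982/9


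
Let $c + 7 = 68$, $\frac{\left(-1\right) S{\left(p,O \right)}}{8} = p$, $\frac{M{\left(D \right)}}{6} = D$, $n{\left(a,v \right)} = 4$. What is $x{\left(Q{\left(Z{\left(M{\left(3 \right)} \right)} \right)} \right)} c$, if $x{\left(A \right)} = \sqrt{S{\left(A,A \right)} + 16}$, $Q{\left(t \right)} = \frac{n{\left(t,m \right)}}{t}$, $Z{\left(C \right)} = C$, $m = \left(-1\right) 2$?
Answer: $\frac{488 \sqrt{2}}{3} \approx 230.05$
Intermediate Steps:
$m = -2$
$M{\left(D \right)} = 6 D$
$S{\left(p,O \right)} = - 8 p$
$Q{\left(t \right)} = \frac{4}{t}$
$c = 61$ ($c = -7 + 68 = 61$)
$x{\left(A \right)} = \sqrt{16 - 8 A}$ ($x{\left(A \right)} = \sqrt{- 8 A + 16} = \sqrt{16 - 8 A}$)
$x{\left(Q{\left(Z{\left(M{\left(3 \right)} \right)} \right)} \right)} c = 2 \sqrt{4 - 2 \frac{4}{6 \cdot 3}} \cdot 61 = 2 \sqrt{4 - 2 \cdot \frac{4}{18}} \cdot 61 = 2 \sqrt{4 - 2 \cdot 4 \cdot \frac{1}{18}} \cdot 61 = 2 \sqrt{4 - \frac{4}{9}} \cdot 61 = 2 \sqrt{\frac{32}{9}} \cdot 61 = 2 \frac{4 \sqrt{2}}{3} \cdot 61 = \frac{8 \sqrt{2}}{3} \cdot 61 = \frac{488 \sqrt{2}}{3}$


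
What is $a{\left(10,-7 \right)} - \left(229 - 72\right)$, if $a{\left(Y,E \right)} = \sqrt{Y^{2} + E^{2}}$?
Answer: $-157 + \sqrt{149} \approx -144.79$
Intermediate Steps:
$a{\left(Y,E \right)} = \sqrt{E^{2} + Y^{2}}$
$a{\left(10,-7 \right)} - \left(229 - 72\right) = \sqrt{\left(-7\right)^{2} + 10^{2}} - \left(229 - 72\right) = \sqrt{49 + 100} - 157 = \sqrt{149} - 157 = -157 + \sqrt{149}$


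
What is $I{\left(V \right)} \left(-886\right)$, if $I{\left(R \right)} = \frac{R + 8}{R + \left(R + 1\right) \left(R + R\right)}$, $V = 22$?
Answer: $- \frac{13290}{517} \approx -25.706$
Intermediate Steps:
$I{\left(R \right)} = \frac{8 + R}{R + 2 R \left(1 + R\right)}$ ($I{\left(R \right)} = \frac{8 + R}{R + \left(1 + R\right) 2 R} = \frac{8 + R}{R + 2 R \left(1 + R\right)}$)
$I{\left(V \right)} \left(-886\right) = \frac{8 + 22}{22 \left(3 + 2 \cdot 22\right)} \left(-886\right) = \frac{1}{22} \frac{1}{3 + 44} \cdot 30 \left(-886\right) = \frac{1}{22} \cdot \frac{1}{47} \cdot 30 \left(-886\right) = \frac{15}{517} \left(-886\right) = - \frac{13290}{517}$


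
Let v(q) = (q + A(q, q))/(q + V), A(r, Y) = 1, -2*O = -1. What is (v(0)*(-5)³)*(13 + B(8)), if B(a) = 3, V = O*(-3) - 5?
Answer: 4000/13 ≈ 307.69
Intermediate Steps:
O = ½ (O = -½*(-1) = ½ ≈ 0.50000)
V = -13/2 (V = (½)*(-3) - 5 = -3/2 - 5 = -13/2 ≈ -6.5000)
v(q) = (1 + q)/(-13/2 + q) (v(q) = (q + 1)/(q - 13/2) = (1 + q)/(-13/2 + q))
(v(0)*(-5)³)*(13 + B(8)) = ((2*(1 + 0)/(-13 + 2*0))*(-5)³)*(13 + 3) = ((2*1/(-13 + 0))*(-125))*16 = ((2*1/(-13))*(-125))*16 = ((2*(-1/13)*1)*(-125))*16 = -2/13*(-125)*16 = (250/13)*16 = 4000/13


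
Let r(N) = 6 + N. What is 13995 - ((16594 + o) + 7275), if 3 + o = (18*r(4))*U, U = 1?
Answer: -10051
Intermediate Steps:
o = 177 (o = -3 + (18*(6 + 4))*1 = -3 + (18*10)*1 = -3 + 180*1 = -3 + 180 = 177)
13995 - ((16594 + o) + 7275) = 13995 - ((16594 + 177) + 7275) = 13995 - (16771 + 7275) = 13995 - 1*24046 = 13995 - 24046 = -10051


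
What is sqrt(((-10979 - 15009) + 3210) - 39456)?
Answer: 29*I*sqrt(74) ≈ 249.47*I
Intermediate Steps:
sqrt(((-10979 - 15009) + 3210) - 39456) = sqrt((-25988 + 3210) - 39456) = sqrt(-22778 - 39456) = sqrt(-62234) = 29*I*sqrt(74)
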